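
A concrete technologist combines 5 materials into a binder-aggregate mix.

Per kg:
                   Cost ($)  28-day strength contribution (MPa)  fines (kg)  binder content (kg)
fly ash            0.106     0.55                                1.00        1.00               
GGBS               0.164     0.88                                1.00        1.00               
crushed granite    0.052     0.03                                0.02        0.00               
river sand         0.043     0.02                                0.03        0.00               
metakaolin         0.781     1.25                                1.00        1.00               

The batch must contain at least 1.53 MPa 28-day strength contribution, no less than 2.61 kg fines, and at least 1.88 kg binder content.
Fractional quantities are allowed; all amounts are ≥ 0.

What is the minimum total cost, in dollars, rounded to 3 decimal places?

$0.293

Let x1 = kg of fly ash, x2 = kg of GGBS, x3 = kg of crushed granite, x4 = kg of river sand, x5 = kg of metakaolin.
Minimise 0.106x1 + 0.164x2 + 0.052x3 + 0.043x4 + 0.781x5 subject to:
  0.55x1 + 0.88x2 + 0.03x3 + 0.02x4 + 1.25x5 ≥ 1.53   (28-day strength contribution)
  1x1 + 1x2 + 0.02x3 + 0.03x4 + 1x5 ≥ 2.61   (fines)
  1x1 + 1x2 + 1x5 ≥ 1.88   (binder content)
  x1, x2, x3, x4, x5 ≥ 0.
The optimal basis is {fly ash, GGBS}; crushed granite, river sand, metakaolin drop out. There the 28-day strength contribution and fines constraints are tight.
Solving gives x1 = 2.324, x2 = 0.2864.
Cost = 0.106·2.324 + 0.164·0.2864 = 0.29331.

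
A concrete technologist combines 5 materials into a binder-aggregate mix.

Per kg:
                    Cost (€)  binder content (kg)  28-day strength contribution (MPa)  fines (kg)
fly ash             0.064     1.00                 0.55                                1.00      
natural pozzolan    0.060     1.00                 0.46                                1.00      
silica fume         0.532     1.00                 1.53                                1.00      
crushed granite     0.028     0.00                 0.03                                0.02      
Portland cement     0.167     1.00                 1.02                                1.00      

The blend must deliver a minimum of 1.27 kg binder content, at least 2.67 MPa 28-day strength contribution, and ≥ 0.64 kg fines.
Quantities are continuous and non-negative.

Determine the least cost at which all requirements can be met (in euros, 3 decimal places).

€0.311

Treat it as an LP. Let x1 = kg of fly ash, x2 = kg of natural pozzolan, x3 = kg of silica fume, x4 = kg of crushed granite, x5 = kg of Portland cement.
min 0.064x1 + 0.06x2 + 0.532x3 + 0.028x4 + 0.167x5 s.t.:
  1x1 + 1x2 + 1x3 + 1x5 ≥ 1.27   (binder content)
  0.55x1 + 0.46x2 + 1.53x3 + 0.03x4 + 1.02x5 ≥ 2.67   (28-day strength contribution)
  1x1 + 1x2 + 1x3 + 0.02x4 + 1x5 ≥ 0.64   (fines)
  x1, x2, x3, x4, x5 ≥ 0.
The minimum-cost mix takes nothing from natural pozzolan, silica fume, crushed granite, Portland cement — only fly ash. Binding constraint: 28-day strength contribution.
Solving gives x1 = 4.855.
Objective = 0.064·4.855 = 0.31072.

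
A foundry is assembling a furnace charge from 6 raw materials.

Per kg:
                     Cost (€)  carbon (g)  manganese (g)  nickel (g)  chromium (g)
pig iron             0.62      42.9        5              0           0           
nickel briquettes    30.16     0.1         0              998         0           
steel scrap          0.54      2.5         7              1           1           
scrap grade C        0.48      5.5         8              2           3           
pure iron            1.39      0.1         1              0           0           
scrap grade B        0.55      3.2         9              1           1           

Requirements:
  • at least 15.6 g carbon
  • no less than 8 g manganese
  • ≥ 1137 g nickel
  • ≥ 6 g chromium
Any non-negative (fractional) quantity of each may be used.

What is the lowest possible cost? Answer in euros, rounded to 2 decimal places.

€35.26

Let x1 = kg of pig iron, x2 = kg of nickel briquettes, x3 = kg of steel scrap, x4 = kg of scrap grade C, x5 = kg of pure iron, x6 = kg of scrap grade B.
Minimise 0.62x1 + 30.16x2 + 0.54x3 + 0.48x4 + 1.39x5 + 0.55x6 s.t.:
  42.9x1 + 0.1x2 + 2.5x3 + 5.5x4 + 0.1x5 + 3.2x6 ≥ 15.6   (carbon)
  5x1 + 7x3 + 8x4 + 1x5 + 9x6 ≥ 8   (manganese)
  998x2 + 1x3 + 2x4 + 1x6 ≥ 1137   (nickel)
  1x3 + 3x4 + 1x6 ≥ 6   (chromium)
  x1, x2, x3, x4, x5, x6 ≥ 0.
At the optimum only pig iron, nickel briquettes, scrap grade C are positive (steel scrap, pure iron, scrap grade B = 0). Binding constraints: carbon, nickel, chromium.
That vertex is x1 = 0.1046, x2 = 1.135, x4 = 2.
Cost = 0.62·0.1046 + 30.16·1.135 + 0.48·2 = 35.2565.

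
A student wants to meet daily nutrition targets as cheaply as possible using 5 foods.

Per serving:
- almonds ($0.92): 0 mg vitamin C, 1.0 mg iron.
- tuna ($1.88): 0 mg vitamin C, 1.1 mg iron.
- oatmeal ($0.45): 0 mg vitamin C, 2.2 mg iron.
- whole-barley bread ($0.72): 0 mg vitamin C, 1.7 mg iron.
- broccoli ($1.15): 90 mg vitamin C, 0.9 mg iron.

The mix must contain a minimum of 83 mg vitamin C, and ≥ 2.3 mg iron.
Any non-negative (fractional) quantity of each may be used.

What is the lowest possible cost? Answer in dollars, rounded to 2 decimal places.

Treat it as an LP. Let x1 = servings of almonds, x2 = servings of tuna, x3 = servings of oatmeal, x4 = servings of whole-barley bread, x5 = servings of broccoli.
min 0.92x1 + 1.88x2 + 0.45x3 + 0.72x4 + 1.15x5 with:
  90x5 ≥ 83   (vitamin C)
  1x1 + 1.1x2 + 2.2x3 + 1.7x4 + 0.9x5 ≥ 2.3   (iron)
  x1, x2, x3, x4, x5 ≥ 0.
The minimum-cost mix takes nothing from almonds, tuna, whole-barley bread — only oatmeal, broccoli. The vitamin C and iron requirements are met with equality.
Optimal quantities: oatmeal = 0.6682 servings, broccoli = 0.9222 servings.
Total cost: 0.45·0.6682 + 1.15·0.9222 = 1.3612.

$1.36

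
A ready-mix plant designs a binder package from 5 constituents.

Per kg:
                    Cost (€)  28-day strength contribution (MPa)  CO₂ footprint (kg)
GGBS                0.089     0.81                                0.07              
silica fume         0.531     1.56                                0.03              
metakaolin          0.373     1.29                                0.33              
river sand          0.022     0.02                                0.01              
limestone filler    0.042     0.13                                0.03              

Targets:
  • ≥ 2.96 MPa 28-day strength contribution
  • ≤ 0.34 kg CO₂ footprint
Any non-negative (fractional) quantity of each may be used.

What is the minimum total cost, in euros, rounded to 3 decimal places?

€0.325

Treat it as an LP. Let x1 = kg of GGBS, x2 = kg of silica fume, x3 = kg of metakaolin, x4 = kg of river sand, x5 = kg of limestone filler.
min 0.089x1 + 0.531x2 + 0.373x3 + 0.022x4 + 0.042x5 subject to:
  0.81x1 + 1.56x2 + 1.29x3 + 0.02x4 + 0.13x5 ≥ 2.96   (28-day strength contribution)
  0.07x1 + 0.03x2 + 0.33x3 + 0.01x4 + 0.03x5 ≤ 0.34   (CO₂ footprint)
  x1, x2, x3, x4, x5 ≥ 0.
The optimal basis is {GGBS}; silica fume, metakaolin, river sand, limestone filler drop out. There the 28-day strength contribution constraint is tight.
That vertex is x1 = 3.654.
Hence cost = 0.089·3.654 = €0.32521.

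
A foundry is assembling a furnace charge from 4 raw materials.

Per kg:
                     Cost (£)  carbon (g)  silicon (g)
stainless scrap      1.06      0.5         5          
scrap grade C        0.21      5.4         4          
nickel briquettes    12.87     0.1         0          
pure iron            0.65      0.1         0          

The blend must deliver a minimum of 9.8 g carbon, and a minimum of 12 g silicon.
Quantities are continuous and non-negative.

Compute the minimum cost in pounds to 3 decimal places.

£0.630

This is a linear program. Let x1 = kg of stainless scrap, x2 = kg of scrap grade C, x3 = kg of nickel briquettes, x4 = kg of pure iron.
Minimise 1.06x1 + 0.21x2 + 12.87x3 + 0.65x4 with:
  0.5x1 + 5.4x2 + 0.1x3 + 0.1x4 ≥ 9.8   (carbon)
  5x1 + 4x2 ≥ 12   (silicon)
  x1, x2, x3, x4 ≥ 0.
The cheapest feasible vertex uses only scrap grade C; stainless scrap, nickel briquettes, pure iron are not used. The silicon requirement is met with equality.
So scrap grade C = 3 kg.
Hence cost = 0.21·3 = £0.63000.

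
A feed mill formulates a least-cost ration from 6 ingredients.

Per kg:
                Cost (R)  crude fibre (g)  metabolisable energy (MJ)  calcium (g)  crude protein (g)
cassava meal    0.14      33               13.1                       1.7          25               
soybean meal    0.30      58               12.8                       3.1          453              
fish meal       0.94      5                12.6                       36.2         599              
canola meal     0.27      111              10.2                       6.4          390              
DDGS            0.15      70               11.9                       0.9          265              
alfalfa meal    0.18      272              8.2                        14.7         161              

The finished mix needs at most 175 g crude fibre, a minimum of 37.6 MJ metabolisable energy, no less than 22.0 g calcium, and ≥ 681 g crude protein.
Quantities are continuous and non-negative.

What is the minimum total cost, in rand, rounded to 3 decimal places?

This is a linear program. Let x1 = kg of cassava meal, x2 = kg of soybean meal, x3 = kg of fish meal, x4 = kg of canola meal, x5 = kg of DDGS, x6 = kg of alfalfa meal.
Minimise 0.14x1 + 0.3x2 + 0.94x3 + 0.27x4 + 0.15x5 + 0.18x6 subject to:
  33x1 + 58x2 + 5x3 + 111x4 + 70x5 + 272x6 ≤ 175   (crude fibre)
  13.1x1 + 12.8x2 + 12.6x3 + 10.2x4 + 11.9x5 + 8.2x6 ≥ 37.6   (metabolisable energy)
  1.7x1 + 3.1x2 + 36.2x3 + 6.4x4 + 0.9x5 + 14.7x6 ≥ 22   (calcium)
  25x1 + 453x2 + 599x3 + 390x4 + 265x5 + 161x6 ≥ 681   (crude protein)
  x1, x2, x3, x4, x5, x6 ≥ 0.
The optimal basis is {cassava meal, fish meal, DDGS, alfalfa meal}; soybean meal, canola meal drop out. Binding constraints: crude fibre, metabolisable energy, calcium, crude protein.
Optimal quantities: cassava meal = 1.121 kg, fish meal = 0.4586 kg, DDGS = 1.333 kg, alfalfa meal = 0.156 kg.
Cost = 0.14·1.121 + 0.94·0.4586 + 0.15·1.333 + 0.18·0.156 = 0.81605.

R0.816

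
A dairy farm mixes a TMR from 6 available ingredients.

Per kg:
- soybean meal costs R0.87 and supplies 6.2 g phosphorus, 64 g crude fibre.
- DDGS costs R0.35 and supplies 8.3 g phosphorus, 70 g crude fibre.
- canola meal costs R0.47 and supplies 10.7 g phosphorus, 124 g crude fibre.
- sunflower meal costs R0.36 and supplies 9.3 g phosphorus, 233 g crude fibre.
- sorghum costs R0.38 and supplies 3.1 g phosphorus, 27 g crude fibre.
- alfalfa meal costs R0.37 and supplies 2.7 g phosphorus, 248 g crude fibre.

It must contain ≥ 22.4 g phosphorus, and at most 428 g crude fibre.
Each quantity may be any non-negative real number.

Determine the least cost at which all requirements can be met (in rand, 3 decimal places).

Treat it as an LP. Let x1 = kg of soybean meal, x2 = kg of DDGS, x3 = kg of canola meal, x4 = kg of sunflower meal, x5 = kg of sorghum, x6 = kg of alfalfa meal.
Minimise 0.87x1 + 0.35x2 + 0.47x3 + 0.36x4 + 0.38x5 + 0.37x6 s.t.:
  6.2x1 + 8.3x2 + 10.7x3 + 9.3x4 + 3.1x5 + 2.7x6 ≥ 22.4   (phosphorus)
  64x1 + 70x2 + 124x3 + 233x4 + 27x5 + 248x6 ≤ 428   (crude fibre)
  x1, x2, x3, x4, x5, x6 ≥ 0.
The cheapest feasible vertex uses only DDGS, sunflower meal; soybean meal, canola meal, sorghum, alfalfa meal are not used. There the phosphorus and crude fibre constraints are tight.
That vertex is x2 = 0.9656, x4 = 1.547.
Objective = 0.35·0.9656 + 0.36·1.547 = 0.89488.

R0.895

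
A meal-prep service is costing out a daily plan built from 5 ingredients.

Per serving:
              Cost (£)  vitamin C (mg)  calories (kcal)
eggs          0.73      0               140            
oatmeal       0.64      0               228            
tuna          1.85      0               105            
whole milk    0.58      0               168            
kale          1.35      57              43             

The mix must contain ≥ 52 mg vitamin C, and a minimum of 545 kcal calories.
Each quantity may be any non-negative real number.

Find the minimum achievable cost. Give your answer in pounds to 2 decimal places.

Let x1 = servings of eggs, x2 = servings of oatmeal, x3 = servings of tuna, x4 = servings of whole milk, x5 = servings of kale.
Minimize 0.73x1 + 0.64x2 + 1.85x3 + 0.58x4 + 1.35x5 with:
  57x5 ≥ 52   (vitamin C)
  140x1 + 228x2 + 105x3 + 168x4 + 43x5 ≥ 545   (calories)
  x1, x2, x3, x4, x5 ≥ 0.
The cheapest feasible vertex uses only oatmeal, kale; eggs, tuna, whole milk are not used. The vitamin C and calories requirements are met with equality.
So oatmeal = 2.218 servings, kale = 0.9123 servings.
Hence cost = 0.64·2.218 + 1.35·0.9123 = £2.6511.

£2.65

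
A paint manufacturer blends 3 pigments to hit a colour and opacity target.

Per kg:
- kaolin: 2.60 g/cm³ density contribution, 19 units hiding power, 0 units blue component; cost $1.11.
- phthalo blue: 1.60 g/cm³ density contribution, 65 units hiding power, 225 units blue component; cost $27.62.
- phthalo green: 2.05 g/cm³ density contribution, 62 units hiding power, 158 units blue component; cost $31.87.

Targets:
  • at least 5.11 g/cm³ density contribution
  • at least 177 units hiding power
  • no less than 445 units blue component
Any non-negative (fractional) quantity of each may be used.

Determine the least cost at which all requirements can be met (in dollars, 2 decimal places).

This is a linear program. Let x1 = kg of kaolin, x2 = kg of phthalo blue, x3 = kg of phthalo green.
min 1.11x1 + 27.62x2 + 31.87x3 subject to:
  2.6x1 + 1.6x2 + 2.05x3 ≥ 5.11   (density contribution)
  19x1 + 65x2 + 62x3 ≥ 177   (hiding power)
  225x2 + 158x3 ≥ 445   (blue component)
  x1, x2, x3 ≥ 0.
The optimal basis is {kaolin, phthalo blue}; phthalo green drops out. There the hiding power and blue component constraints are tight.
Optimal quantities: kaolin = 2.55 kg, phthalo blue = 1.978 kg.
Hence cost = 1.11·2.55 + 27.62·1.978 = $57.4629.

$57.46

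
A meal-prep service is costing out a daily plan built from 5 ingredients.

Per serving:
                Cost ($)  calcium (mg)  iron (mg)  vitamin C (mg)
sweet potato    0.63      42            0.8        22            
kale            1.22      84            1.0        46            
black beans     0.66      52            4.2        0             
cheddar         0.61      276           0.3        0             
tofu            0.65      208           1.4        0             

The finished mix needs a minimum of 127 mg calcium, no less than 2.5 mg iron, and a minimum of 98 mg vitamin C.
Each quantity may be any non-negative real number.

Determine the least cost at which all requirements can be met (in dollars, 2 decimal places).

$2.65

Set it up as a linear program. Let x1 = servings of sweet potato, x2 = servings of kale, x3 = servings of black beans, x4 = servings of cheddar, x5 = servings of tofu.
min 0.63x1 + 1.22x2 + 0.66x3 + 0.61x4 + 0.65x5 subject to:
  42x1 + 84x2 + 52x3 + 276x4 + 208x5 ≥ 127   (calcium)
  0.8x1 + 1x2 + 4.2x3 + 0.3x4 + 1.4x5 ≥ 2.5   (iron)
  22x1 + 46x2 ≥ 98   (vitamin C)
  x1, x2, x3, x4, x5 ≥ 0.
The cheapest feasible vertex uses only sweet potato, kale; black beans, cheddar, tofu are not used. There the iron and vitamin C constraints are tight.
Optimal quantities: sweet potato = 1.149 servings, kale = 1.581 servings.
Hence cost = 0.63·1.149 + 1.22·1.581 = $2.6527.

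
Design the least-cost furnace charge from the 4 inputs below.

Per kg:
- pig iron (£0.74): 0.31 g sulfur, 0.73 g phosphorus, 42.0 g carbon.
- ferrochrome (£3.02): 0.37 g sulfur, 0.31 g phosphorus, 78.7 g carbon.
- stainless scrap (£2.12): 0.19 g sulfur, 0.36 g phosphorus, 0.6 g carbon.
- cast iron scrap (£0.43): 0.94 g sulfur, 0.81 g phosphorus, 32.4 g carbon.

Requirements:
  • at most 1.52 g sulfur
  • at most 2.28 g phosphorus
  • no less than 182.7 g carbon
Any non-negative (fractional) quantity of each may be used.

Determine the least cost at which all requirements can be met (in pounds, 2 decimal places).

Let x1 = kg of pig iron, x2 = kg of ferrochrome, x3 = kg of stainless scrap, x4 = kg of cast iron scrap.
Minimize 0.74x1 + 3.02x2 + 2.12x3 + 0.43x4 subject to:
  0.31x1 + 0.37x2 + 0.19x3 + 0.94x4 ≤ 1.52   (sulfur)
  0.73x1 + 0.31x2 + 0.36x3 + 0.81x4 ≤ 2.28   (phosphorus)
  42x1 + 78.7x2 + 0.6x3 + 32.4x4 ≥ 182.7   (carbon)
  x1, x2, x3, x4 ≥ 0.
At the optimum only pig iron, ferrochrome are positive (stainless scrap, cast iron scrap = 0). Binding constraints: phosphorus and carbon.
Solving gives x1 = 2.764, x2 = 0.8465.
Total cost: 0.74·2.764 + 3.02·0.8465 = 4.6018.

£4.60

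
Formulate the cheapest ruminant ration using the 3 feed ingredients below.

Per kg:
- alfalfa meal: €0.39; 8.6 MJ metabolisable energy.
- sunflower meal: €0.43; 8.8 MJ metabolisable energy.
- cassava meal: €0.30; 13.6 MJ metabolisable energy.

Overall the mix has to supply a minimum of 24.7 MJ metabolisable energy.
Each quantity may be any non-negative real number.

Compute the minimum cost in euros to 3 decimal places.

€0.545

This is a linear program. Let x1 = kg of alfalfa meal, x2 = kg of sunflower meal, x3 = kg of cassava meal.
Minimise 0.39x1 + 0.43x2 + 0.3x3 subject to:
  8.6x1 + 8.8x2 + 13.6x3 ≥ 24.7   (metabolisable energy)
  x1, x2, x3 ≥ 0.
The optimal basis is {cassava meal}; alfalfa meal, sunflower meal drop out. There the metabolisable energy constraint is tight.
That vertex is x3 = 1.816.
Hence cost = 0.3·1.816 = €0.54480.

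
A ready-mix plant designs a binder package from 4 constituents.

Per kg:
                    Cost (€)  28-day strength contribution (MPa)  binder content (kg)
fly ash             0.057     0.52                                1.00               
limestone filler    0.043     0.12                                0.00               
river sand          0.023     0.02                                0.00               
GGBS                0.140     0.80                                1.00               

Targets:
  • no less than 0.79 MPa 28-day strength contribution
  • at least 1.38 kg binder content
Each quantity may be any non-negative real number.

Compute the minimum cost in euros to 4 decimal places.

Set it up as a linear program. Let x1 = kg of fly ash, x2 = kg of limestone filler, x3 = kg of river sand, x4 = kg of GGBS.
min 0.057x1 + 0.043x2 + 0.023x3 + 0.14x4 subject to:
  0.52x1 + 0.12x2 + 0.02x3 + 0.8x4 ≥ 0.79   (28-day strength contribution)
  1x1 + 1x4 ≥ 1.38   (binder content)
  x1, x2, x3, x4 ≥ 0.
The minimum-cost mix takes nothing from limestone filler, river sand, GGBS — only fly ash. Binding constraint: 28-day strength contribution.
Optimal quantities: fly ash = 1.519 kg.
Hence cost = 0.057·1.519 = €0.086583.

€0.0866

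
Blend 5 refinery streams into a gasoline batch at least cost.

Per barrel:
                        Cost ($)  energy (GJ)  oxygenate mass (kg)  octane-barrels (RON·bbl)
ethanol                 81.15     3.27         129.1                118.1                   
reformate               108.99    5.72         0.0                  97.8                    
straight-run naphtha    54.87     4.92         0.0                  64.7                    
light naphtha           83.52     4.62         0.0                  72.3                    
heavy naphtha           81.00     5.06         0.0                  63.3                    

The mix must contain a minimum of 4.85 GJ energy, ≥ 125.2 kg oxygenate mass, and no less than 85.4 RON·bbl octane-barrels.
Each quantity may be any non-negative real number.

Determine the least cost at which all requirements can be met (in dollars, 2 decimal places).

$97.42

Let x1 = barrels of ethanol, x2 = barrels of reformate, x3 = barrels of straight-run naphtha, x4 = barrels of light naphtha, x5 = barrels of heavy naphtha.
min 81.15x1 + 108.99x2 + 54.87x3 + 83.52x4 + 81x5 with:
  3.27x1 + 5.72x2 + 4.92x3 + 4.62x4 + 5.06x5 ≥ 4.85   (energy)
  129.1x1 ≥ 125.2   (oxygenate mass)
  118.1x1 + 97.8x2 + 64.7x3 + 72.3x4 + 63.3x5 ≥ 85.4   (octane-barrels)
  x1, x2, x3, x4, x5 ≥ 0.
At the optimum only ethanol, straight-run naphtha are positive (reformate, light naphtha, heavy naphtha = 0). There the energy and oxygenate mass constraints are tight.
So ethanol = 0.9698 barrels, straight-run naphtha = 0.3412 barrels.
Hence cost = 81.15·0.9698 + 54.87·0.3412 = $97.4209.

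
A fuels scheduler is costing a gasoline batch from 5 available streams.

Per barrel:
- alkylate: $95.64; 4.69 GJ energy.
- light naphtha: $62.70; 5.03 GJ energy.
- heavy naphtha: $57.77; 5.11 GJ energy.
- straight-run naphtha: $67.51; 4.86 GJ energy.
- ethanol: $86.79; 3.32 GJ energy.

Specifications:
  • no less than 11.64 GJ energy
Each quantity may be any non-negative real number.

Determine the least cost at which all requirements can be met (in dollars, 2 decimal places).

$131.59

Treat it as an LP. Let x1 = barrels of alkylate, x2 = barrels of light naphtha, x3 = barrels of heavy naphtha, x4 = barrels of straight-run naphtha, x5 = barrels of ethanol.
Minimise 95.64x1 + 62.7x2 + 57.77x3 + 67.51x4 + 86.79x5 s.t.:
  4.69x1 + 5.03x2 + 5.11x3 + 4.86x4 + 3.32x5 ≥ 11.64   (energy)
  x1, x2, x3, x4, x5 ≥ 0.
The minimum-cost mix takes nothing from alkylate, light naphtha, straight-run naphtha, ethanol — only heavy naphtha. The energy requirement is met with equality.
That vertex is x3 = 2.2779.
Objective = 57.77·2.2779 = 131.5943.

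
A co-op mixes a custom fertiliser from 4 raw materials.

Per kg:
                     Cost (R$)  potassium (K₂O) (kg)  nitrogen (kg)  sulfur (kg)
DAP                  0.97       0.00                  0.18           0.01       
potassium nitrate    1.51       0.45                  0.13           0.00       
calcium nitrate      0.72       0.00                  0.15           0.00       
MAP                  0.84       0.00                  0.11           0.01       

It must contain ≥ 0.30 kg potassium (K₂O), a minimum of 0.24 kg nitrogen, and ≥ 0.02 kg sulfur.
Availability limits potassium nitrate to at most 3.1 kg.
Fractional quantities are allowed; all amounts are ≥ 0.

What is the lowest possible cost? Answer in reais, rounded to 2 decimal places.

R$2.69

This is a linear program. Let x1 = kg of DAP, x2 = kg of potassium nitrate, x3 = kg of calcium nitrate, x4 = kg of MAP.
Minimise 0.97x1 + 1.51x2 + 0.72x3 + 0.84x4 subject to:
  0.45x2 ≥ 0.3   (potassium (K₂O))
  0.18x1 + 0.13x2 + 0.15x3 + 0.11x4 ≥ 0.24   (nitrogen)
  0.01x1 + 0.01x4 ≥ 0.02   (sulfur)
  x2 ≤ 3.1
  x1, x2, x3, x4 ≥ 0.
The optimal basis is {potassium nitrate, MAP}; DAP, calcium nitrate drop out. Binding constraints: potassium (K₂O) and sulfur.
So potassium nitrate = 0.6667 kg, MAP = 2 kg.
Cost = 1.51·0.6667 + 0.84·2 = 2.6867.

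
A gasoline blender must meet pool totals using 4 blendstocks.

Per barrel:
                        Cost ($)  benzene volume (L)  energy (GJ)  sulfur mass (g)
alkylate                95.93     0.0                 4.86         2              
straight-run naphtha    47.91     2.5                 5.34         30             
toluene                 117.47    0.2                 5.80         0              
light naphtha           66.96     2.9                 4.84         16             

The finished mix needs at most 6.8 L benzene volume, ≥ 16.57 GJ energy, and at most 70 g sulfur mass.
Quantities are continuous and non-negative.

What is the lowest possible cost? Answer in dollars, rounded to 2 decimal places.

$195.03

Let x1 = barrels of alkylate, x2 = barrels of straight-run naphtha, x3 = barrels of toluene, x4 = barrels of light naphtha.
Minimise 95.93x1 + 47.91x2 + 117.47x3 + 66.96x4 s.t.:
  2.5x2 + 0.2x3 + 2.9x4 ≤ 6.8   (benzene volume)
  4.86x1 + 5.34x2 + 5.8x3 + 4.84x4 ≥ 16.57   (energy)
  2x1 + 30x2 + 16x4 ≤ 70   (sulfur mass)
  x1, x2, x3, x4 ≥ 0.
The cheapest feasible vertex uses only straight-run naphtha, toluene; alkylate, light naphtha are not used. The energy and sulfur mass requirements are met with equality.
So straight-run naphtha = 2.3333 barrels, toluene = 0.70862 barrels.
Hence cost = 47.91·2.3333 + 117.47·0.70862 = $195.0300.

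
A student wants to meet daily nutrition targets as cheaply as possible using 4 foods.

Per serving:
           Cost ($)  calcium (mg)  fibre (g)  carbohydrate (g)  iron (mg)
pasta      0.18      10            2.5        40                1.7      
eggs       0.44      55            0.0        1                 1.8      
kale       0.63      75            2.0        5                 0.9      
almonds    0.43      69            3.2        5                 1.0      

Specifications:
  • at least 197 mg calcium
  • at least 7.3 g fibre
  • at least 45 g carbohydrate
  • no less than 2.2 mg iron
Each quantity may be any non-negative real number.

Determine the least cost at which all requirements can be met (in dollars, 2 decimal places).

$1.32

This is a linear program. Let x1 = servings of pasta, x2 = servings of eggs, x3 = servings of kale, x4 = servings of almonds.
Minimize 0.18x1 + 0.44x2 + 0.63x3 + 0.43x4 s.t.:
  10x1 + 55x2 + 75x3 + 69x4 ≥ 197   (calcium)
  2.5x1 + 2x3 + 3.2x4 ≥ 7.3   (fibre)
  40x1 + 1x2 + 5x3 + 5x4 ≥ 45   (carbohydrate)
  1.7x1 + 1.8x2 + 0.9x3 + 1x4 ≥ 2.2   (iron)
  x1, x2, x3, x4 ≥ 0.
At the optimum only pasta, almonds are positive (eggs, kale = 0). Binding constraints: calcium and carbohydrate.
Solving gives x1 = 0.7823, x4 = 2.742.
Hence cost = 0.18·0.7823 + 0.43·2.742 = $1.3199.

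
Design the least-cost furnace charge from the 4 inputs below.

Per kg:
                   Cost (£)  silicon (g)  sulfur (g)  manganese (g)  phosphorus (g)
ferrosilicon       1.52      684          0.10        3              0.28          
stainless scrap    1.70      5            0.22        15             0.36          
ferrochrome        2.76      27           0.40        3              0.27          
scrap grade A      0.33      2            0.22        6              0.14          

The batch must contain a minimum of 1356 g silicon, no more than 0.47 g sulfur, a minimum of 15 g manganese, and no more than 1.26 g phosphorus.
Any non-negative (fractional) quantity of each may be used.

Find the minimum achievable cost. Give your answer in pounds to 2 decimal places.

£3.66

Set it up as a linear program. Let x1 = kg of ferrosilicon, x2 = kg of stainless scrap, x3 = kg of ferrochrome, x4 = kg of scrap grade A.
Minimize 1.52x1 + 1.7x2 + 2.76x3 + 0.33x4 s.t.:
  684x1 + 5x2 + 27x3 + 2x4 ≥ 1356   (silicon)
  0.1x1 + 0.22x2 + 0.4x3 + 0.22x4 ≤ 0.47   (sulfur)
  3x1 + 15x2 + 3x3 + 6x4 ≥ 15   (manganese)
  0.28x1 + 0.36x2 + 0.27x3 + 0.14x4 ≤ 1.26   (phosphorus)
  x1, x2, x3, x4 ≥ 0.
The cheapest feasible vertex uses only ferrosilicon, stainless scrap, scrap grade A; ferrochrome is not used. Binding constraints: silicon, sulfur, manganese.
Optimal quantities: ferrosilicon = 1.978 kg, stainless scrap = 0.1825 kg, scrap grade A = 1.055 kg.
Hence cost = 1.52·1.978 + 1.7·0.1825 + 0.33·1.055 = £3.66496.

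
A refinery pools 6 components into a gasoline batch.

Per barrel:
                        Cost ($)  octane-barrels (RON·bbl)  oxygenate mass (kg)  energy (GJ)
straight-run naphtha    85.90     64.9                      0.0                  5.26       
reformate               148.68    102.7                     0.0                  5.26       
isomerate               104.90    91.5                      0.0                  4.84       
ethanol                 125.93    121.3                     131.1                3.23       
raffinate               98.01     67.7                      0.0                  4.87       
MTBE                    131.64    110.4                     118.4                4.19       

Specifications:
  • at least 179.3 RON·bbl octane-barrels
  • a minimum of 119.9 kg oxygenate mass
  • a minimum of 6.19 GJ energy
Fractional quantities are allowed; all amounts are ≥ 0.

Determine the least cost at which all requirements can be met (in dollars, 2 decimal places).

$191.98

Let x1 = barrels of straight-run naphtha, x2 = barrels of reformate, x3 = barrels of isomerate, x4 = barrels of ethanol, x5 = barrels of raffinate, x6 = barrels of MTBE.
Minimise 85.9x1 + 148.68x2 + 104.9x3 + 125.93x4 + 98.01x5 + 131.64x6 subject to:
  64.9x1 + 102.7x2 + 91.5x3 + 121.3x4 + 67.7x5 + 110.4x6 ≥ 179.3   (octane-barrels)
  131.1x4 + 118.4x6 ≥ 119.9   (oxygenate mass)
  5.26x1 + 5.26x2 + 4.84x3 + 3.23x4 + 4.87x5 + 4.19x6 ≥ 6.19   (energy)
  x1, x2, x3, x4, x5, x6 ≥ 0.
At the optimum only isomerate, ethanol are positive (straight-run naphtha, reformate, raffinate, MTBE = 0). The octane-barrels and energy requirements are met with equality.
So isomerate = 0.58895 barrels, ethanol = 1.0339 barrels.
Cost = 104.9·0.58895 + 125.93·1.0339 = 191.9799.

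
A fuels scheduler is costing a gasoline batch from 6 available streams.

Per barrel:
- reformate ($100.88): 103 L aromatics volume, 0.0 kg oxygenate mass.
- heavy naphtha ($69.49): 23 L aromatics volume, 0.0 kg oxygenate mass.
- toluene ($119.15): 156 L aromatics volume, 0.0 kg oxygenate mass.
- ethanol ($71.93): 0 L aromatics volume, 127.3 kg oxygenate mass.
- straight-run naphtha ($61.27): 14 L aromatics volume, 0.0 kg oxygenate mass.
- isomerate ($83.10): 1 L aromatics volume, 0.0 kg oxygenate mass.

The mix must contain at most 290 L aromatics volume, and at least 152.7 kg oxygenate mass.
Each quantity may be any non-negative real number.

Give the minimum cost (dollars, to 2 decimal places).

$86.28

This is a linear program. Let x1 = barrels of reformate, x2 = barrels of heavy naphtha, x3 = barrels of toluene, x4 = barrels of ethanol, x5 = barrels of straight-run naphtha, x6 = barrels of isomerate.
Minimise 100.88x1 + 69.49x2 + 119.15x3 + 71.93x4 + 61.27x5 + 83.1x6 with:
  103x1 + 23x2 + 156x3 + 14x5 + 1x6 ≤ 290   (aromatics volume)
  127.3x4 ≥ 152.7   (oxygenate mass)
  x1, x2, x3, x4, x5, x6 ≥ 0.
The cheapest feasible vertex uses only ethanol; reformate, heavy naphtha, toluene, straight-run naphtha, isomerate are not used. Binding constraint: oxygenate mass.
Solving gives x4 = 1.1995.
Objective = 71.93·1.1995 = 86.2800.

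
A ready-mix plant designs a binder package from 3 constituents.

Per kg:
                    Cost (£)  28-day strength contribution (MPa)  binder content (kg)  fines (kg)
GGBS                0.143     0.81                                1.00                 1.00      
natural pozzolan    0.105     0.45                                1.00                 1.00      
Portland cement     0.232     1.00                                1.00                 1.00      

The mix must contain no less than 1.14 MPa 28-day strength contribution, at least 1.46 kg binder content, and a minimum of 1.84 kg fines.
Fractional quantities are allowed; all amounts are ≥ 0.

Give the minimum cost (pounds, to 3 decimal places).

£0.226

Let x1 = kg of GGBS, x2 = kg of natural pozzolan, x3 = kg of Portland cement.
Minimise 0.143x1 + 0.105x2 + 0.232x3 with:
  0.81x1 + 0.45x2 + 1x3 ≥ 1.14   (28-day strength contribution)
  1x1 + 1x2 + 1x3 ≥ 1.46   (binder content)
  1x1 + 1x2 + 1x3 ≥ 1.84   (fines)
  x1, x2, x3 ≥ 0.
At the optimum only GGBS, natural pozzolan are positive (Portland cement = 0). Binding constraints: 28-day strength contribution and fines.
So GGBS = 0.8667 kg, natural pozzolan = 0.9733 kg.
Hence cost = 0.143·0.8667 + 0.105·0.9733 = £0.22613.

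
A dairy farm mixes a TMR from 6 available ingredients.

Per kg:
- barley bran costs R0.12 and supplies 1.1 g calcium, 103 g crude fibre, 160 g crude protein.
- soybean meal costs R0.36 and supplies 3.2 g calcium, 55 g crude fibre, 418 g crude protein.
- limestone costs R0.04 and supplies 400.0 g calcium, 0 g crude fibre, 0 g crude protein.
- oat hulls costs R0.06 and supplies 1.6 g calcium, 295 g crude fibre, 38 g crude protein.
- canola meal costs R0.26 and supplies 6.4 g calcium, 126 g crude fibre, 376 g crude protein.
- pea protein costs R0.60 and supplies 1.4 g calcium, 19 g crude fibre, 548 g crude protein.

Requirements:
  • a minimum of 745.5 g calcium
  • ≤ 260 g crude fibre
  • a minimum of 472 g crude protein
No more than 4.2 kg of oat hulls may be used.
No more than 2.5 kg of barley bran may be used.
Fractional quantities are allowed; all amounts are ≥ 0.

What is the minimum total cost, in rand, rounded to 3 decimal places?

R0.400

Set it up as a linear program. Let x1 = kg of barley bran, x2 = kg of soybean meal, x3 = kg of limestone, x4 = kg of oat hulls, x5 = kg of canola meal, x6 = kg of pea protein.
min 0.12x1 + 0.36x2 + 0.04x3 + 0.06x4 + 0.26x5 + 0.6x6 with:
  1.1x1 + 3.2x2 + 400x3 + 1.6x4 + 6.4x5 + 1.4x6 ≥ 745.5   (calcium)
  103x1 + 55x2 + 295x4 + 126x5 + 19x6 ≤ 260   (crude fibre)
  160x1 + 418x2 + 38x4 + 376x5 + 548x6 ≥ 472   (crude protein)
  x4 ≤ 4.2
  x1 ≤ 2.5
  x1, x2, x3, x4, x5, x6 ≥ 0.
The cheapest feasible vertex uses only limestone, canola meal; barley bran, soybean meal, oat hulls, pea protein are not used. The calcium and crude protein requirements are met with equality.
So limestone = 1.844 kg, canola meal = 1.255 kg.
Cost = 0.04·1.844 + 0.26·1.255 = 0.40006.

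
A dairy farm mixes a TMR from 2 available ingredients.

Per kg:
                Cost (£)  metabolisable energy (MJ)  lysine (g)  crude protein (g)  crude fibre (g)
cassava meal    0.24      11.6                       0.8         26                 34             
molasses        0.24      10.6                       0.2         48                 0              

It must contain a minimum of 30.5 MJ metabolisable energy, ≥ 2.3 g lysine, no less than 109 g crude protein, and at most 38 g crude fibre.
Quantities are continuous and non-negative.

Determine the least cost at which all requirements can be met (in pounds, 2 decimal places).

Set it up as a linear program. Let x1 = kg of cassava meal, x2 = kg of molasses.
min 0.24x1 + 0.24x2 subject to:
  11.6x1 + 10.6x2 ≥ 30.5   (metabolisable energy)
  0.8x1 + 0.2x2 ≥ 2.3   (lysine)
  26x1 + 48x2 ≥ 109   (crude protein)
  34x1 ≤ 38   (crude fibre)
  x1, x2 ≥ 0.
Both inputs are positive at the optimum. There the lysine and crude fibre constraints are tight.
That vertex is x1 = 1.118, x2 = 7.029.
Total cost: 0.24·1.118 + 0.24·7.029 = 1.9553.

£1.96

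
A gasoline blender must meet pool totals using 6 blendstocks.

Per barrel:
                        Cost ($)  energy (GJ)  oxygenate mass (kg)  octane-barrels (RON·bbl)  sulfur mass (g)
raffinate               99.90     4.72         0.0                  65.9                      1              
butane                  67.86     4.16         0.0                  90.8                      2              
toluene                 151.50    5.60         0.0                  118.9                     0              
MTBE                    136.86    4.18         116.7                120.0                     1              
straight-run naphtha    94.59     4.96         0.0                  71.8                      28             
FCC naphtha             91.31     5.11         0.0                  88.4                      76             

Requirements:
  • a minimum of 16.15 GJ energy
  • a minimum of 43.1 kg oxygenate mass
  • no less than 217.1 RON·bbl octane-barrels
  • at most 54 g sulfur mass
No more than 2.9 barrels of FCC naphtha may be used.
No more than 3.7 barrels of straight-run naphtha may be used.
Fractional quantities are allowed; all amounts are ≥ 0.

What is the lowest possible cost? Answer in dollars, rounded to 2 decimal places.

Set it up as a linear program. Let x1 = barrels of raffinate, x2 = barrels of butane, x3 = barrels of toluene, x4 = barrels of MTBE, x5 = barrels of straight-run naphtha, x6 = barrels of FCC naphtha.
min 99.9x1 + 67.86x2 + 151.5x3 + 136.86x4 + 94.59x5 + 91.31x6 s.t.:
  4.72x1 + 4.16x2 + 5.6x3 + 4.18x4 + 4.96x5 + 5.11x6 ≥ 16.15   (energy)
  116.7x4 ≥ 43.1   (oxygenate mass)
  65.9x1 + 90.8x2 + 118.9x3 + 120x4 + 71.8x5 + 88.4x6 ≥ 217.1   (octane-barrels)
  1x1 + 2x2 + 1x4 + 28x5 + 76x6 ≤ 54   (sulfur mass)
  x6 ≤ 2.9
  x5 ≤ 3.7
  x1, x2, x3, x4, x5, x6 ≥ 0.
The minimum-cost mix takes nothing from raffinate, toluene, straight-run naphtha, FCC naphtha — only butane, MTBE. There the energy and oxygenate mass constraints are tight.
Solving gives x2 = 3.5111, x4 = 0.36932.
Hence cost = 67.86·3.5111 + 136.86·0.36932 = $288.8084.

$288.81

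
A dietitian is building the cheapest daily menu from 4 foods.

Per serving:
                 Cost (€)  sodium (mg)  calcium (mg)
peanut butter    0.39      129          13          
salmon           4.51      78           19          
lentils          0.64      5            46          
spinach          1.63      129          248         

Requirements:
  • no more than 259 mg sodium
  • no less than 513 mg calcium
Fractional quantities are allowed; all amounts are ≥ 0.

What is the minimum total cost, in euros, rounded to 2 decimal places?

€3.51

Let x1 = servings of peanut butter, x2 = servings of salmon, x3 = servings of lentils, x4 = servings of spinach.
Minimize 0.39x1 + 4.51x2 + 0.64x3 + 1.63x4 with:
  129x1 + 78x2 + 5x3 + 129x4 ≤ 259   (sodium)
  13x1 + 19x2 + 46x3 + 248x4 ≥ 513   (calcium)
  x1, x2, x3, x4 ≥ 0.
At the optimum only lentils, spinach are positive (peanut butter, salmon = 0). There the sodium and calcium constraints are tight.
That vertex is x3 = 0.4144, x4 = 1.992.
Objective = 0.64·0.4144 + 1.63·1.992 = 3.5122.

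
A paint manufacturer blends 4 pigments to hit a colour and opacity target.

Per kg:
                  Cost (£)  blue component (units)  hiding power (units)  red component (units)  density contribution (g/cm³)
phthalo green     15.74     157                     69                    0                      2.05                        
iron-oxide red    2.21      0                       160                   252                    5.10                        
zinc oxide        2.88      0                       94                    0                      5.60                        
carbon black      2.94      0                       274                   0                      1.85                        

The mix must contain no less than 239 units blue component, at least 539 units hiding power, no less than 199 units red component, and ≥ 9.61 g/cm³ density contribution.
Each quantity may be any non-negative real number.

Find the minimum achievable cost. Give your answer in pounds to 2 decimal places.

Let x1 = kg of phthalo green, x2 = kg of iron-oxide red, x3 = kg of zinc oxide, x4 = kg of carbon black.
Minimise 15.74x1 + 2.21x2 + 2.88x3 + 2.94x4 subject to:
  157x1 ≥ 239   (blue component)
  69x1 + 160x2 + 94x3 + 274x4 ≥ 539   (hiding power)
  252x2 ≥ 199   (red component)
  2.05x1 + 5.1x2 + 5.6x3 + 1.85x4 ≥ 9.61   (density contribution)
  x1, x2, x3, x4 ≥ 0.
At the optimum only phthalo green, iron-oxide red, carbon black are positive (zinc oxide = 0). Binding constraints: blue component, hiding power, density contribution.
That vertex is x1 = 1.522, x2 = 0.8855, x4 = 1.067.
Objective = 15.74·1.522 + 2.21·0.8855 + 2.94·1.067 = 29.0502.

£29.05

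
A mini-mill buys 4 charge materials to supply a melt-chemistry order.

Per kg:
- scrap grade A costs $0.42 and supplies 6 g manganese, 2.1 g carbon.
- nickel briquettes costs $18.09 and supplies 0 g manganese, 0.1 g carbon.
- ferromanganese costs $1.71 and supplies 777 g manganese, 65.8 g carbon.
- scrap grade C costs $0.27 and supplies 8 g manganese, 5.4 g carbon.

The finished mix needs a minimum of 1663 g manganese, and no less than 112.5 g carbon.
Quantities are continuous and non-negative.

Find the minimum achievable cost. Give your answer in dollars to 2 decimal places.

Treat it as an LP. Let x1 = kg of scrap grade A, x2 = kg of nickel briquettes, x3 = kg of ferromanganese, x4 = kg of scrap grade C.
min 0.42x1 + 18.09x2 + 1.71x3 + 0.27x4 subject to:
  6x1 + 777x3 + 8x4 ≥ 1663   (manganese)
  2.1x1 + 0.1x2 + 65.8x3 + 5.4x4 ≥ 112.5   (carbon)
  x1, x2, x3, x4 ≥ 0.
The cheapest feasible vertex uses only ferromanganese; scrap grade A, nickel briquettes, scrap grade C are not used. Binding constraint: manganese.
So ferromanganese = 2.14 kg.
Total cost: 1.71·2.14 = 3.6594.

$3.66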